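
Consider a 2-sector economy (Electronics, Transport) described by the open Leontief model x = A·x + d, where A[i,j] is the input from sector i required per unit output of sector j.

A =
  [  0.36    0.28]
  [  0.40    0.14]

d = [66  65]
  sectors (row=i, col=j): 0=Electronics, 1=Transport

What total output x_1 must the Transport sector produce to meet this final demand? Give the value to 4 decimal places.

Form M = I − A:
  [  0.64   -0.28]
  [ -0.40    0.86]
Leontief inverse L = M⁻¹:
  [  1.9617    0.6387]
  [  0.9124    1.4599]
Total output x = L · d:
  x_0 = 1.9617·66 + 0.6387·65 = 170.9854
  x_1 = 0.9124·66 + 1.4599·65 = 155.1095

155.1095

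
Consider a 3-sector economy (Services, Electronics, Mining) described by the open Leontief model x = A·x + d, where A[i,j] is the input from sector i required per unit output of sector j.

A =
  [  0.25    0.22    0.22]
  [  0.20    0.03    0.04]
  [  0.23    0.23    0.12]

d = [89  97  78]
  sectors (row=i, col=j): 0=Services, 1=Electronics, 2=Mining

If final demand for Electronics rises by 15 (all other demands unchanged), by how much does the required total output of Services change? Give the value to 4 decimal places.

Form M = I − A:
  [  0.75   -0.22   -0.22]
  [ -0.20    0.97   -0.04]
  [ -0.23   -0.23    0.88]
Leontief inverse L = M⁻¹:
  [  1.5832    0.4579    0.4166]
  [  0.3472    1.1426    0.1387]
  [  0.5045    0.4183    1.2815]
Total output x = L · d:
  x_0 = 1.5832·89 + 0.4579·97 + 0.4166·78 = 217.8114
  x_1 = 0.3472·89 + 1.1426·97 + 0.1387·78 = 152.5565
  x_2 = 0.5045·89 + 0.4183·97 + 1.2815·78 = 185.4371
Δx_0 = L[0,1] · Δd_1 = 0.4579 · 15 = 6.8679

6.8679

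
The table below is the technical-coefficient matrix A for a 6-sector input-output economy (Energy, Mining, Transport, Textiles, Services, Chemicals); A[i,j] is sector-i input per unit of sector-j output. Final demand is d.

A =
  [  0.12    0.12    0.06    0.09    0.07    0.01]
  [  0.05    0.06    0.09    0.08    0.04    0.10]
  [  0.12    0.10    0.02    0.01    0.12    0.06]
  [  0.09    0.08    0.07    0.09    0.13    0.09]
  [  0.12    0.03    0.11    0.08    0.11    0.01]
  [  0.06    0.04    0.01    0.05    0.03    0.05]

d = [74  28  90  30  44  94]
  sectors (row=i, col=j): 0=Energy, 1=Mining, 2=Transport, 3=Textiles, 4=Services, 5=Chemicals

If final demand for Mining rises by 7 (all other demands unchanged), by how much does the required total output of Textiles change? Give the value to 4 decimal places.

1.0413

Form M = I − A:
  [  0.88   -0.12   -0.06   -0.09   -0.07   -0.01]
  [ -0.05    0.94   -0.09   -0.08   -0.04   -0.10]
  [ -0.12   -0.10    0.98   -0.01   -0.12   -0.06]
  [ -0.09   -0.08   -0.07    0.91   -0.13   -0.09]
  [ -0.12   -0.03   -0.11   -0.08    0.89   -0.01]
  [ -0.06   -0.04   -0.01   -0.05   -0.03    0.95]
Leontief inverse L = M⁻¹:
  [  1.2019    0.1859    0.1181    0.1521    0.1429    0.0556]
  [  0.1173    1.1127    0.1311    0.1274    0.1002    0.1398]
  [  0.1925    0.1539    1.0721    0.0653    0.1793    0.0940]
  [  0.1834    0.1488    0.1329    1.1579    0.2128    0.1379]
  [  0.2074    0.0958    0.1652    0.1379    1.1882    0.0483]
  [  0.0991    0.0711    0.0365    0.0810    0.0639    1.0718]
Total output x = L · d:
  x_0 = 1.2019·74 + 0.1859·28 + 0.1181·90 + 0.1521·30 + 0.1429·44 + 0.0556·94 = 120.8511
  x_1 = 0.1173·74 + 1.1127·28 + 0.1311·90 + 0.1274·30 + 0.1002·44 + 0.1398·94 = 73.0126
  x_2 = 0.1925·74 + 0.1539·28 + 1.0721·90 + 0.0653·30 + 0.1793·44 + 0.0940·94 = 133.7233
  x_3 = 0.1834·74 + 0.1488·28 + 0.1329·90 + 1.1579·30 + 0.2128·44 + 0.1379·94 = 86.7608
  x_4 = 0.2074·74 + 0.0958·28 + 0.1652·90 + 0.1379·30 + 1.1882·44 + 0.0483·94 = 93.8527
  x_5 = 0.0991·74 + 0.0711·28 + 0.0365·90 + 0.0810·30 + 0.0639·44 + 1.0718·94 = 118.5920
Δx_3 = L[3,1] · Δd_1 = 0.1488 · 7 = 1.0413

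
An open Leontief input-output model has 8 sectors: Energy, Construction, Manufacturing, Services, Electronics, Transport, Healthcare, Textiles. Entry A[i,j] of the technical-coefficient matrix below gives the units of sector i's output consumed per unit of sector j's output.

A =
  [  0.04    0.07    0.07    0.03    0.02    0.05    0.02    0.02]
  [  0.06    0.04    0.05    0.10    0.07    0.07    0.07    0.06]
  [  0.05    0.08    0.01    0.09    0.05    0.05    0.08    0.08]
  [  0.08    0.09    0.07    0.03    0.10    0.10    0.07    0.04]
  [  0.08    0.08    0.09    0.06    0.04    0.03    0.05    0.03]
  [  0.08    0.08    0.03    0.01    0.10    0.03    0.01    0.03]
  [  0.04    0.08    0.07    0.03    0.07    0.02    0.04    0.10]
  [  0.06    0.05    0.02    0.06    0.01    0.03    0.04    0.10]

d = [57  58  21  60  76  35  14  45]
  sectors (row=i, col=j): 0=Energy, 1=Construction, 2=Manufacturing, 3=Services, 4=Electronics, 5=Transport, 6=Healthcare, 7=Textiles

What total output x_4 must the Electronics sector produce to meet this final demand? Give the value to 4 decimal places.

114.6056

Form M = I − A:
  [  0.96   -0.07   -0.07   -0.03   -0.02   -0.05   -0.02   -0.02]
  [ -0.06    0.96   -0.05   -0.10   -0.07   -0.07   -0.07   -0.06]
  [ -0.05   -0.08    0.99   -0.09   -0.05   -0.05   -0.08   -0.08]
  [ -0.08   -0.09   -0.07    0.97   -0.10   -0.10   -0.07   -0.04]
  [ -0.08   -0.08   -0.09   -0.06    0.96   -0.03   -0.05   -0.03]
  [ -0.08   -0.08   -0.03   -0.01   -0.10    0.97   -0.01   -0.03]
  [ -0.04   -0.08   -0.07   -0.03   -0.07   -0.02    0.96   -0.10]
  [ -0.06   -0.05   -0.02   -0.06   -0.01   -0.03   -0.04    0.90]
Leontief inverse L = M⁻¹:
  [  1.0754    0.1104    0.0979    0.0627    0.0545    0.0792    0.0490    0.0527]
  [  0.1186    1.1079    0.1000    0.1466    0.1254    0.1161    0.1147    0.1127]
  [  0.1049    0.1418    1.0576    0.1352    0.1018    0.0938    0.1223    0.1319]
  [  0.1436    0.1630    0.1244    1.0847    0.1594    0.1478    0.1182    0.0967]
  [  0.1298    0.1389    0.1329    0.1063    1.0876    0.0725    0.0923    0.0776]
  [  0.1206    0.1252    0.0668    0.0473    0.1343    1.0615    0.0414    0.0635]
  [  0.0892    0.1350    0.1100    0.0771    0.1119    0.0583    1.0808    0.1499]
  [  0.0996    0.0946    0.0525    0.0938    0.0450    0.0624    0.0707    1.1399]
Total output x = L · d:
  x_0 = 1.0754·57 + 0.1104·58 + 0.0979·21 + 0.0627·60 + 0.0545·76 + 0.0792·35 + 0.0490·14 + 0.0527·45 = 83.4868
  x_1 = 0.1186·57 + 1.1079·58 + 0.1000·21 + 0.1466·60 + 0.1254·76 + 0.1161·35 + 0.1147·14 + 0.1127·45 = 102.1897
  x_2 = 0.1049·57 + 0.1418·58 + 1.0576·21 + 0.1352·60 + 0.1018·76 + 0.0938·35 + 0.1223·14 + 0.1319·45 = 63.1916
  x_3 = 0.1436·57 + 0.1630·58 + 0.1244·21 + 1.0847·60 + 0.1594·76 + 0.1478·35 + 0.1182·14 + 0.0967·45 = 108.6263
  x_4 = 0.1298·57 + 0.1389·58 + 0.1329·21 + 0.1063·60 + 1.0876·76 + 0.0725·35 + 0.0923·14 + 0.0776·45 = 114.6056
  x_5 = 0.1206·57 + 0.1252·58 + 0.0668·21 + 0.0473·60 + 0.1343·76 + 1.0615·35 + 0.0414·14 + 0.0635·45 = 69.1682
  x_6 = 0.0892·57 + 0.1350·58 + 0.1100·21 + 0.0771·60 + 0.1119·76 + 0.0583·35 + 1.0808·14 + 0.1499·45 = 52.2726
  x_7 = 0.0996·57 + 0.0946·58 + 0.0525·21 + 0.0938·60 + 0.0450·76 + 0.0624·35 + 0.0707·14 + 1.1399·45 = 75.7912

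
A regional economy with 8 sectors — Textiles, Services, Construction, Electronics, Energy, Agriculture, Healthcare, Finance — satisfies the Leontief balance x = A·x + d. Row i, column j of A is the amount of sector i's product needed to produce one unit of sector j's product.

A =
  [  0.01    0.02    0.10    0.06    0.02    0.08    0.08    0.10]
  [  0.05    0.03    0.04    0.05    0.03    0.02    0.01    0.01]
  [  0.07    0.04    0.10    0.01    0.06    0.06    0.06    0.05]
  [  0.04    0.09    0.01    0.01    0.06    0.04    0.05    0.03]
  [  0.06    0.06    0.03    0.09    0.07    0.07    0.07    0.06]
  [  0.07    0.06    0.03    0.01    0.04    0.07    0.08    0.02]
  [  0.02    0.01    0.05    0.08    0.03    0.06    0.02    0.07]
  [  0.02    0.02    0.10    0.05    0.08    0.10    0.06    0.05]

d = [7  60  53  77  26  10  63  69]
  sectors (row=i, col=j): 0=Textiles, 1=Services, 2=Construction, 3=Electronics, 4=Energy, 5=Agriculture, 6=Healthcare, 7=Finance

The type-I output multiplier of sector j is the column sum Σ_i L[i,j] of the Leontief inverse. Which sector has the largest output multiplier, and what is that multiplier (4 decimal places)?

Form M = I − A:
  [  0.99   -0.02   -0.10   -0.06   -0.02   -0.08   -0.08   -0.10]
  [ -0.05    0.97   -0.04   -0.05   -0.03   -0.02   -0.01   -0.01]
  [ -0.07   -0.04    0.90   -0.01   -0.06   -0.06   -0.06   -0.05]
  [ -0.04   -0.09   -0.01    0.99   -0.06   -0.04   -0.05   -0.03]
  [ -0.06   -0.06   -0.03   -0.09    0.93   -0.07   -0.07   -0.06]
  [ -0.07   -0.06   -0.03   -0.01   -0.04    0.93   -0.08   -0.02]
  [ -0.02   -0.01   -0.05   -0.08   -0.03   -0.06    0.98   -0.07]
  [ -0.02   -0.02   -0.10   -0.05   -0.08   -0.10   -0.06    0.95]
Leontief inverse L = M⁻¹:
  [  1.0451    0.0521    0.1479    0.0912    0.0610    0.1317    0.1231    0.1369]
  [  0.0674    1.0478    0.0631    0.0667    0.0492    0.0443    0.0324    0.0300]
  [  0.1041    0.0694    1.1489    0.0442    0.0972    0.1101    0.1032    0.0896]
  [  0.0632    0.1108    0.0391    1.0374    0.0847    0.0722    0.0769    0.0552]
  [  0.0957    0.0965    0.0750    0.1281    1.1112    0.1225    0.1154    0.1004]
  [  0.0964    0.0834    0.0661    0.0398    0.0674    1.1093    0.1133    0.0517]
  [  0.0455    0.0364    0.0822    0.1018    0.0604    0.0972    1.0529    0.0962]
  [  0.0588    0.0555    0.1459    0.0840    0.1215    0.1523    0.1063    1.0885]
Total output x = L · d:
  x_0 = 1.0451·7 + 0.0521·60 + 0.1479·53 + 0.0912·77 + 0.0610·26 + 0.1317·10 + 0.1231·63 + 0.1369·69 = 45.4103
  x_1 = 0.0674·7 + 1.0478·60 + 0.0631·53 + 0.0667·77 + 0.0492·26 + 0.0443·10 + 0.0324·63 + 0.0300·69 = 77.6519
  x_2 = 0.1041·7 + 0.0694·60 + 1.1489·53 + 0.0442·77 + 0.0972·26 + 0.1101·10 + 0.1032·63 + 0.0896·69 = 85.5000
  x_3 = 0.0632·7 + 0.1108·60 + 0.0391·53 + 1.0374·77 + 0.0847·26 + 0.0722·10 + 0.0769·63 + 0.0552·69 = 100.6186
  x_4 = 0.0957·7 + 0.0965·60 + 0.0750·53 + 0.1281·77 + 1.1112·26 + 0.1225·10 + 0.1154·63 + 0.1004·69 = 64.6140
  x_5 = 0.0964·7 + 0.0834·60 + 0.0661·53 + 0.0398·77 + 0.0674·26 + 1.1093·10 + 0.1133·63 + 0.0517·69 = 35.8053
  x_6 = 0.0455·7 + 0.0364·60 + 0.0822·53 + 0.1018·77 + 0.0604·26 + 0.0972·10 + 1.0529·63 + 0.0962·69 = 90.2099
  x_7 = 0.0588·7 + 0.0555·60 + 0.1459·53 + 0.0840·77 + 0.1215·26 + 0.1523·10 + 0.1063·63 + 1.0885·69 = 104.4257
Output multipliers (column sums of L):
  Textiles: 1.5762
  Services: 1.5519
  Construction: 1.7682
  Electronics: 1.5932
  Energy: 1.6526
  Agriculture: 1.8397
  Healthcare: 1.7236
  Finance: 1.6484

Agriculture (1.8397)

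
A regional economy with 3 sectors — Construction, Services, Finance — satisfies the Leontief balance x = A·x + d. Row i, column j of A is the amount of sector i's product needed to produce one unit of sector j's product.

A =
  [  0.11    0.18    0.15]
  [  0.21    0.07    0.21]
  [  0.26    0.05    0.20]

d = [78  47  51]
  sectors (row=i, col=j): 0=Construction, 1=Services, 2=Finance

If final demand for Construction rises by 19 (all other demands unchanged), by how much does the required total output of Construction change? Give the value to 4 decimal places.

24.2415

Form M = I − A:
  [  0.89   -0.18   -0.15]
  [ -0.21    0.93   -0.21]
  [ -0.26   -0.05    0.80]
Leontief inverse L = M⁻¹:
  [  1.2759    0.2635    0.3084]
  [  0.3872    1.1706    0.3799]
  [  0.4389    0.1588    1.3740]
Total output x = L · d:
  x_0 = 1.2759·78 + 0.2635·47 + 0.3084·51 = 127.6318
  x_1 = 0.3872·78 + 1.1706·47 + 0.3799·51 = 104.5956
  x_2 = 0.4389·78 + 0.1588·47 + 1.3740·51 = 111.7676
Δx_0 = L[0,0] · Δd_0 = 1.2759 · 19 = 24.2415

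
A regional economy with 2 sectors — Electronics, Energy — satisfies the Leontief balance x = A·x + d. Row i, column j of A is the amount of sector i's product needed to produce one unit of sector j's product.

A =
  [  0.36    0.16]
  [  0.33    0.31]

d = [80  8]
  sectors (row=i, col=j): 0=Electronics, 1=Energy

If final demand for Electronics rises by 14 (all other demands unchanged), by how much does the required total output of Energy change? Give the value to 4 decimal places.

11.8827

Form M = I − A:
  [  0.64   -0.16]
  [ -0.33    0.69]
Leontief inverse L = M⁻¹:
  [  1.7747    0.4115]
  [  0.8488    1.6461]
Total output x = L · d:
  x_0 = 1.7747·80 + 0.4115·8 = 145.2675
  x_1 = 0.8488·80 + 1.6461·8 = 81.0700
Δx_1 = L[1,0] · Δd_0 = 0.8488 · 14 = 11.8827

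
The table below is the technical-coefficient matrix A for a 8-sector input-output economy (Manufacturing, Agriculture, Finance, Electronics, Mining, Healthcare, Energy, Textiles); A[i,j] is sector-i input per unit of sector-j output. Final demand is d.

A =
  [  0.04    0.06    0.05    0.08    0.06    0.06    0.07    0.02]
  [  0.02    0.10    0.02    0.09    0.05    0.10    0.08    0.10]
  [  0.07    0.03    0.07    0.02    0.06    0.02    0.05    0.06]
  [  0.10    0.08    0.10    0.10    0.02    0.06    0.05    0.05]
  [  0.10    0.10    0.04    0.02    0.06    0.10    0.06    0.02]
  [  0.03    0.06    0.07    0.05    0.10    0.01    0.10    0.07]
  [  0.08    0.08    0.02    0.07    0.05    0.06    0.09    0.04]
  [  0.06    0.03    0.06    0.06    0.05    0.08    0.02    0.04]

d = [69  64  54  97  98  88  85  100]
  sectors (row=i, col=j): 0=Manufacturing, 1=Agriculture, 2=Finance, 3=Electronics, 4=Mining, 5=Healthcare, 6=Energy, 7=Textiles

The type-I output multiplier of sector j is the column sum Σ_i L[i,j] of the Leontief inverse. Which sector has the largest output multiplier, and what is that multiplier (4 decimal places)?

Form M = I − A:
  [  0.96   -0.06   -0.05   -0.08   -0.06   -0.06   -0.07   -0.02]
  [ -0.02    0.90   -0.02   -0.09   -0.05   -0.10   -0.08   -0.10]
  [ -0.07   -0.03    0.93   -0.02   -0.06   -0.02   -0.05   -0.06]
  [ -0.10   -0.08   -0.10    0.90   -0.02   -0.06   -0.05   -0.05]
  [ -0.10   -0.10   -0.04   -0.02    0.94   -0.10   -0.06   -0.02]
  [ -0.03   -0.06   -0.07   -0.05   -0.10    0.99   -0.10   -0.07]
  [ -0.08   -0.08   -0.02   -0.07   -0.05   -0.06    0.91   -0.04]
  [ -0.06   -0.03   -0.06   -0.06   -0.05   -0.08   -0.02    0.96]
Leontief inverse L = M⁻¹:
  [  1.0946    0.1211    0.0959    0.1344    0.1075    0.1125    0.1284    0.0642]
  [  0.0865    1.1763    0.0783    0.1613    0.1110    0.1687    0.1526    0.1586]
  [  0.1151    0.0771    1.1070    0.0620    0.1003    0.0644    0.0956    0.0936]
  [  0.1653    0.1515    0.1600    1.1695    0.0788    0.1232    0.1201    0.1058]
  [  0.1550    0.1691    0.0881    0.0811    1.1177    0.1596    0.1289    0.0709]
  [  0.0921    0.1259    0.1172    0.1065    0.1510    1.0716    0.1607    0.1159]
  [  0.1384    0.1486    0.0691    0.1335    0.1030    0.1205    1.1557    0.0887]
  [  0.1073    0.0810    0.1034    0.1063    0.0943    0.1241    0.0705    1.0783]
Total output x = L · d:
  x_0 = 1.0946·69 + 0.1211·64 + 0.0959·54 + 0.1344·97 + 0.1075·98 + 0.1125·88 + 0.1284·85 + 0.0642·100 = 139.2654
  x_1 = 0.0865·69 + 1.1763·64 + 0.0783·54 + 0.1613·97 + 0.1110·98 + 0.1687·88 + 0.1526·85 + 0.1586·100 = 155.6747
  x_2 = 0.1151·69 + 0.0771·64 + 1.1070·54 + 0.0620·97 + 0.1003·98 + 0.0644·88 + 0.0956·85 + 0.0936·100 = 111.6653
  x_3 = 0.1653·69 + 0.1515·64 + 0.1600·54 + 1.1695·97 + 0.0788·98 + 0.1232·88 + 0.1201·85 + 0.1058·100 = 182.5419
  x_4 = 0.1550·69 + 0.1691·64 + 0.0881·54 + 0.0811·97 + 1.1177·98 + 0.1596·88 + 0.1289·85 + 0.0709·100 = 175.7606
  x_5 = 0.0921·69 + 0.1259·64 + 0.1172·54 + 0.1065·97 + 0.1510·98 + 1.0716·88 + 0.1607·85 + 0.1159·100 = 165.4189
  x_6 = 0.1384·69 + 0.1486·64 + 0.0691·54 + 0.1335·97 + 0.1030·98 + 0.1205·88 + 1.1557·85 + 0.0887·100 = 163.5367
  x_7 = 0.1073·69 + 0.0810·64 + 0.1034·54 + 0.1063·97 + 0.0943·98 + 0.1241·88 + 0.0705·85 + 1.0783·100 = 162.4697
Output multipliers (column sums of L):
  Manufacturing: 1.9542
  Agriculture: 2.0506
  Finance: 1.8190
  Electronics: 1.9547
  Mining: 1.8637
  Healthcare: 1.9446
  Energy: 2.0125
  Textiles: 1.7759

Agriculture (2.0506)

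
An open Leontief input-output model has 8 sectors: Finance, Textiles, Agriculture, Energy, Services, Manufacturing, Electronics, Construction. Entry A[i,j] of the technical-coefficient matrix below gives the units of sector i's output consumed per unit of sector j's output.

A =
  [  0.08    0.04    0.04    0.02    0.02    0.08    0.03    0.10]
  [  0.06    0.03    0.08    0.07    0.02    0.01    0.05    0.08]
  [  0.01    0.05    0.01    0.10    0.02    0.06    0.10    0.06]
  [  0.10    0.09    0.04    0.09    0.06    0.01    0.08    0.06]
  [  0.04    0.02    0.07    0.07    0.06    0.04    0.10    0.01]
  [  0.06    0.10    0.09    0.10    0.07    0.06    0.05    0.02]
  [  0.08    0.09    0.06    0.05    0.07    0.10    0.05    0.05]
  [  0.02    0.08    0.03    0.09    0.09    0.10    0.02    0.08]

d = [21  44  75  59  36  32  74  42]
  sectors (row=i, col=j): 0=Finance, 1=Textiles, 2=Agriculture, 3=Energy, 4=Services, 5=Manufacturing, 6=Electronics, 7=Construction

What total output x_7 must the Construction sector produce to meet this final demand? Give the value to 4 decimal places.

Form M = I − A:
  [  0.92   -0.04   -0.04   -0.02   -0.02   -0.08   -0.03   -0.10]
  [ -0.06    0.97   -0.08   -0.07   -0.02   -0.01   -0.05   -0.08]
  [ -0.01   -0.05    0.99   -0.10   -0.02   -0.06   -0.10   -0.06]
  [ -0.10   -0.09   -0.04    0.91   -0.06   -0.01   -0.08   -0.06]
  [ -0.04   -0.02   -0.07   -0.07    0.94   -0.04   -0.10   -0.01]
  [ -0.06   -0.10   -0.09   -0.10   -0.07    0.94   -0.05   -0.02]
  [ -0.08   -0.09   -0.06   -0.05   -0.07   -0.10    0.95   -0.05]
  [ -0.02   -0.08   -0.03   -0.09   -0.09   -0.10   -0.02    0.92]
Leontief inverse L = M⁻¹:
  [  1.1227    0.0910    0.0807    0.0779    0.0616    0.1285    0.0717    0.1477]
  [  0.1025    1.0790    0.1152    0.1263    0.0590    0.0551    0.0946    0.1277]
  [  0.0605    0.1062    1.0538    0.1604    0.0651    0.1049    0.1465    0.1060]
  [  0.1605    0.1508    0.0913    1.1594    0.1094    0.0657    0.1378    0.1222]
  [  0.0872    0.0709    0.1106    0.1270    1.1003    0.0850    0.1502    0.0531]
  [  0.1210    0.1633    0.1443    0.1768    0.1195    1.1128    0.1153    0.0801]
  [  0.1397    0.1544    0.1168    0.1264    0.1218    0.1574    1.1115    0.1096]
  [  0.0757    0.1421    0.0841    0.1657    0.1426    0.1501    0.0794    1.1330]
Total output x = L · d:
  x_0 = 1.1227·21 + 0.0910·44 + 0.0807·75 + 0.0779·59 + 0.0616·36 + 0.1285·32 + 0.0717·74 + 0.1477·42 = 56.0650
  x_1 = 0.1025·21 + 1.0790·44 + 0.1152·75 + 0.1263·59 + 0.0590·36 + 0.0551·32 + 0.0946·74 + 0.1277·42 = 81.9756
  x_2 = 0.0605·21 + 0.1062·44 + 1.0538·75 + 0.1604·59 + 0.0651·36 + 0.1049·32 + 0.1465·74 + 0.1060·42 = 115.4345
  x_3 = 0.1605·21 + 0.1508·44 + 0.0913·75 + 1.1594·59 + 0.1094·36 + 0.0657·32 + 0.1378·74 + 0.1222·42 = 106.6290
  x_4 = 0.0872·21 + 0.0709·44 + 0.1106·75 + 0.1270·59 + 1.1003·36 + 0.0850·32 + 0.1502·74 + 0.0531·42 = 76.4191
  x_5 = 0.1210·21 + 0.1633·44 + 0.1443·75 + 0.1768·59 + 0.1195·36 + 1.1128·32 + 0.1153·74 + 0.0801·42 = 82.7879
  x_6 = 0.1397·21 + 0.1544·44 + 0.1168·75 + 0.1264·59 + 0.1218·36 + 0.1574·32 + 1.1115·74 + 0.1096·42 = 122.2263
  x_7 = 0.0757·21 + 0.1421·44 + 0.0841·75 + 0.1657·59 + 0.1426·36 + 0.1501·32 + 0.0794·74 + 1.1330·42 = 87.3261

87.3261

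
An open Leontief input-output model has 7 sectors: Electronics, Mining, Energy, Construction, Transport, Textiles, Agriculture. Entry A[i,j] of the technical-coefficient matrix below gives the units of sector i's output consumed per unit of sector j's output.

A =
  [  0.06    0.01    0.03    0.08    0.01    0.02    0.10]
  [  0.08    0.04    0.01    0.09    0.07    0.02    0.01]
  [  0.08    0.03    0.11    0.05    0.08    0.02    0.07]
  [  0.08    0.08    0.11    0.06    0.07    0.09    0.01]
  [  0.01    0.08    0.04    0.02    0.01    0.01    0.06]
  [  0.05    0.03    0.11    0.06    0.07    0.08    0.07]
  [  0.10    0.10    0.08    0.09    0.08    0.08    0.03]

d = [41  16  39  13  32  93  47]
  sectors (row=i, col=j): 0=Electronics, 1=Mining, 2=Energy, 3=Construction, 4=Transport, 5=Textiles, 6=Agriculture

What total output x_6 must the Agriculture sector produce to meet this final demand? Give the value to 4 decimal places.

Form M = I − A:
  [  0.94   -0.01   -0.03   -0.08   -0.01   -0.02   -0.10]
  [ -0.08    0.96   -0.01   -0.09   -0.07   -0.02   -0.01]
  [ -0.08   -0.03    0.89   -0.05   -0.08   -0.02   -0.07]
  [ -0.08   -0.08   -0.11    0.94   -0.07   -0.09   -0.01]
  [ -0.01   -0.08   -0.04   -0.02    0.99   -0.01   -0.06]
  [ -0.05   -0.03   -0.11   -0.06   -0.07    0.92   -0.07]
  [ -0.10   -0.10   -0.08   -0.09   -0.08   -0.08    0.97]
Leontief inverse L = M⁻¹:
  [  1.1000    0.0417    0.0714    0.1175    0.0418    0.0493    0.1263]
  [  0.1121    1.0673    0.0436    0.1222    0.0947    0.0427    0.0359]
  [  0.1284    0.0685    1.1619    0.0955    0.1192    0.0497    0.1097]
  [  0.1326    0.1184    0.1685    1.1110    0.1150    0.1238    0.0545]
  [  0.0387    0.1014    0.0650    0.0475    1.0343    0.0270    0.0761]
  [  0.1025    0.0717    0.1710    0.1092    0.1157    1.1162    0.1125]
  [  0.1595    0.1452    0.1428    0.1486    0.1294    0.1194    1.0773]
Total output x = L · d:
  x_0 = 1.1000·41 + 0.0417·16 + 0.0714·39 + 0.1175·13 + 0.0418·32 + 0.0493·93 + 0.1263·47 = 61.9403
  x_1 = 0.1121·41 + 1.0673·16 + 0.0436·39 + 0.1222·13 + 0.0947·32 + 0.0427·93 + 0.0359·47 = 33.6507
  x_2 = 0.1284·41 + 0.0685·16 + 1.1619·39 + 0.0955·13 + 0.1192·32 + 0.0497·93 + 0.1097·47 = 66.5110
  x_3 = 0.1326·41 + 0.1184·16 + 0.1685·39 + 1.1110·13 + 0.1150·32 + 0.1238·93 + 0.0545·47 = 46.1011
  x_4 = 0.0387·41 + 0.1014·16 + 0.0650·39 + 0.0475·13 + 1.0343·32 + 0.0270·93 + 0.0761·47 = 45.5460
  x_5 = 0.1025·41 + 0.0717·16 + 0.1710·39 + 0.1092·13 + 0.1157·32 + 1.1162·93 + 0.1125·47 = 126.2323
  x_6 = 0.1595·41 + 0.1452·16 + 0.1428·39 + 0.1486·13 + 0.1294·32 + 0.1194·93 + 1.0773·47 = 82.2385

82.2385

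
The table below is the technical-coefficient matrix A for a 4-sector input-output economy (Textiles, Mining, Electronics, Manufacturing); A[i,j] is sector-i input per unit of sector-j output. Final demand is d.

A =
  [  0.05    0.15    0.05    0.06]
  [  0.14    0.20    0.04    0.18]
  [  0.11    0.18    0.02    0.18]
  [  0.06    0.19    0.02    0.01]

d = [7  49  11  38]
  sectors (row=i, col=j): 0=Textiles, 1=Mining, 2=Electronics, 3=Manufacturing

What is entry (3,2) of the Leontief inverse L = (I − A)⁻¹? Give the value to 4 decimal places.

Form M = I − A:
  [  0.95   -0.15   -0.05   -0.06]
  [ -0.14    0.80   -0.04   -0.18]
  [ -0.11   -0.18    0.98   -0.18]
  [ -0.06   -0.19   -0.02    0.99]
Leontief inverse L = M⁻¹:
  [  1.1058    0.2528    0.0693    0.1256]
  [  0.2287    1.3753    0.0735    0.2773]
  [  0.1872    0.3335    1.0489    0.2627]
  [  0.1147    0.2860    0.0395    1.0762]
Total output x = L · d:
  x_0 = 1.1058·7 + 0.2528·49 + 0.0693·11 + 0.1256·38 = 25.6604
  x_1 = 0.2287·7 + 1.3753·49 + 0.0735·11 + 0.2773·38 = 80.3324
  x_2 = 0.1872·7 + 0.3335·49 + 1.0489·11 + 0.2627·38 = 39.1725
  x_3 = 0.1147·7 + 0.2860·49 + 0.0395·11 + 1.0762·38 = 56.1477

L[3,2] = 0.0395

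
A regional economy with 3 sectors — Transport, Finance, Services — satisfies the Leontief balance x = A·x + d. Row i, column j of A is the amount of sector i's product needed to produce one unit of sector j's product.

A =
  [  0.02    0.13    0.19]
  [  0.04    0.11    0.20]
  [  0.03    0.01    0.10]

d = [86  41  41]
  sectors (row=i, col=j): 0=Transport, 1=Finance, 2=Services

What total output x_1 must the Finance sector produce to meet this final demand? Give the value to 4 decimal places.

Form M = I − A:
  [  0.98   -0.13   -0.19]
  [ -0.04    0.89   -0.20]
  [ -0.03   -0.01    0.90]
Leontief inverse L = M⁻¹:
  [  1.0344    0.1539    0.2526]
  [  0.0544    1.1345    0.2636]
  [  0.0351    0.0177    1.1225]
Total output x = L · d:
  x_0 = 1.0344·86 + 0.1539·41 + 0.2526·41 = 105.6277
  x_1 = 0.0544·86 + 1.1345·41 + 0.2636·41 = 61.9980
  x_2 = 0.0351·86 + 0.0177·41 + 1.1225·41 = 49.7653

61.9980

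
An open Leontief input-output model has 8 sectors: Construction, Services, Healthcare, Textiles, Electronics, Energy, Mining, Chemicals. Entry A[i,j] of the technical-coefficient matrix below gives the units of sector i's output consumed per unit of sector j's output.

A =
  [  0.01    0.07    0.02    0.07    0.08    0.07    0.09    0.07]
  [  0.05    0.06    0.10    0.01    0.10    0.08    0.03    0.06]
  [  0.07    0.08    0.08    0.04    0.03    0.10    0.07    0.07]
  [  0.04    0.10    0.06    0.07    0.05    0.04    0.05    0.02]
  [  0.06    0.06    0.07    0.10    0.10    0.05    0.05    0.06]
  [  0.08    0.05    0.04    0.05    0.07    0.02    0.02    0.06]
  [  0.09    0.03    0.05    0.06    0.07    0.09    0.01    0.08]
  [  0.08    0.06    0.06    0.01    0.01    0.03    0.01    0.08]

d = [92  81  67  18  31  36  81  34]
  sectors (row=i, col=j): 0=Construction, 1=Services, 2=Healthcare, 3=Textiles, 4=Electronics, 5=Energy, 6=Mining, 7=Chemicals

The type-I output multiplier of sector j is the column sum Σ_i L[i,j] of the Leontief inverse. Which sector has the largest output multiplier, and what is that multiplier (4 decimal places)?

Services (1.9529)

Form M = I − A:
  [  0.99   -0.07   -0.02   -0.07   -0.08   -0.07   -0.09   -0.07]
  [ -0.05    0.94   -0.10   -0.01   -0.10   -0.08   -0.03   -0.06]
  [ -0.07   -0.08    0.92   -0.04   -0.03   -0.10   -0.07   -0.07]
  [ -0.04   -0.10   -0.06    0.93   -0.05   -0.04   -0.05   -0.02]
  [ -0.06   -0.06   -0.07   -0.10    0.90   -0.05   -0.05   -0.06]
  [ -0.08   -0.05   -0.04   -0.05   -0.07    0.98   -0.02   -0.06]
  [ -0.09   -0.03   -0.05   -0.06   -0.07   -0.09    0.99   -0.08]
  [ -0.08   -0.06   -0.06   -0.01   -0.01   -0.03   -0.01    0.92]
Leontief inverse L = M⁻¹:
  [  1.0657    0.1251    0.0748    0.1153    0.1378    0.1208    0.1225    0.1250]
  [  0.1065    1.1184    0.1572    0.0570    0.1594    0.1355    0.0696    0.1195]
  [  0.1307    0.1426    1.1398    0.0875    0.0928    0.1598    0.1105    0.1340]
  [  0.0875    0.1528    0.1120    1.1106    0.1046    0.0907    0.0844    0.0694]
  [  0.1203    0.1280    0.1333    0.1550    1.1664    0.1109    0.0945    0.1225]
  [  0.1208    0.0980    0.0839    0.0881    0.1173    1.0633    0.0528    0.1055]
  [  0.1409    0.0878    0.1009    0.1059    0.1254    0.1387    1.0485    0.1348]
  [  0.1159    0.1003    0.0976    0.0372    0.0474    0.0681    0.0375    1.1213]
Total output x = L · d:
  x_0 = 1.0657·92 + 0.1251·81 + 0.0748·67 + 0.1153·18 + 0.1378·31 + 0.1208·36 + 0.1225·81 + 0.1250·34 = 138.0582
  x_1 = 0.1065·92 + 1.1184·81 + 0.1572·67 + 0.0570·18 + 0.1594·31 + 0.1355·36 + 0.0696·81 + 0.1195·34 = 131.4652
  x_2 = 0.1307·92 + 0.1426·81 + 1.1398·67 + 0.0875·18 + 0.0928·31 + 0.1598·36 + 0.1105·81 + 0.1340·34 = 123.6490
  x_3 = 0.0875·92 + 0.1528·81 + 0.1120·67 + 1.1106·18 + 0.1046·31 + 0.0907·36 + 0.0844·81 + 0.0694·34 = 63.6163
  x_4 = 0.1203·92 + 0.1280·81 + 0.1333·67 + 0.1550·18 + 1.1664·31 + 0.1109·36 + 0.0945·81 + 0.1225·34 = 85.1234
  x_5 = 0.1208·92 + 0.0980·81 + 0.0839·67 + 0.0881·18 + 0.1173·31 + 1.0633·36 + 0.0528·81 + 0.1055·34 = 76.0311
  x_6 = 0.1409·92 + 0.0878·81 + 0.1009·67 + 0.1059·18 + 0.1254·31 + 0.1387·36 + 1.0485·81 + 0.1348·34 = 127.1275
  x_7 = 0.1159·92 + 0.1003·81 + 0.0976·67 + 0.0372·18 + 0.0474·31 + 0.0681·36 + 0.0375·81 + 1.1213·34 = 71.0773
Output multipliers (column sums of L):
  Construction: 1.8882
  Services: 1.9529
  Healthcare: 1.8994
  Textiles: 1.7567
  Electronics: 1.9512
  Energy: 1.8877
  Mining: 1.6202
  Chemicals: 1.9319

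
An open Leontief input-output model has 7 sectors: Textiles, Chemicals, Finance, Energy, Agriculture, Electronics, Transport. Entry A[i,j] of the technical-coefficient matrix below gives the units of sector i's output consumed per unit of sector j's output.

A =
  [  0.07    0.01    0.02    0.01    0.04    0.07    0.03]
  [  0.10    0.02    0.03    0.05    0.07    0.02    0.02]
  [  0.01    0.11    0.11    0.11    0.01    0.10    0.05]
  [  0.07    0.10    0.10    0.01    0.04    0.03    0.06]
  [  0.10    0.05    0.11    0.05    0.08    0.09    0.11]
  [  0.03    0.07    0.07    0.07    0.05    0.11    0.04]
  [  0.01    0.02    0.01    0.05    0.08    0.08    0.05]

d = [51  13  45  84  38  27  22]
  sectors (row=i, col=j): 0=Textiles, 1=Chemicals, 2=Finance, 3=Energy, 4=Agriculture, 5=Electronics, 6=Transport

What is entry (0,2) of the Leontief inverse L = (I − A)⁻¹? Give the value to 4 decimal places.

L[0,2] = 0.0454

Form M = I − A:
  [  0.93   -0.01   -0.02   -0.01   -0.04   -0.07   -0.03]
  [ -0.10    0.98   -0.03   -0.05   -0.07   -0.02   -0.02]
  [ -0.01   -0.11    0.89   -0.11   -0.01   -0.10   -0.05]
  [ -0.07   -0.10   -0.10    0.99   -0.04   -0.03   -0.06]
  [ -0.10   -0.05   -0.11   -0.05    0.92   -0.09   -0.11]
  [ -0.03   -0.07   -0.07   -0.07   -0.05    0.89   -0.04]
  [ -0.01   -0.02   -0.01   -0.05   -0.08   -0.08    0.95]
Leontief inverse L = M⁻¹:
  [  1.0919    0.0309    0.0454    0.0306    0.0617    0.1035    0.0510]
  [  0.1314    1.0463    0.0633    0.0725    0.0964    0.0574    0.0477]
  [  0.0534    0.1632    1.1675    0.1567    0.0505    0.1574    0.0889]
  [  0.1064    0.1351    0.1410    1.0476    0.0742    0.0783    0.0917]
  [  0.1495    0.1043    0.1730    0.1029    1.1307    0.1658    0.1604]
  [  0.0698    0.1149    0.1212    0.1107    0.0879    1.1649    0.0772]
  [  0.0389    0.0496    0.0463    0.0766    0.1097    0.1201    1.0799]
Total output x = L · d:
  x_0 = 1.0919·51 + 0.0309·13 + 0.0454·45 + 0.0306·84 + 0.0617·38 + 0.1035·27 + 0.0510·22 = 66.9669
  x_1 = 0.1314·51 + 1.0463·13 + 0.0633·45 + 0.0725·84 + 0.0964·38 + 0.0574·27 + 0.0477·22 = 35.5099
  x_2 = 0.0534·51 + 0.1632·13 + 1.1675·45 + 0.1567·84 + 0.0505·38 + 0.1574·27 + 0.0889·22 = 78.6717
  x_3 = 0.1064·51 + 0.1351·13 + 0.1410·45 + 1.0476·84 + 0.0742·38 + 0.0783·27 + 0.0917·22 = 108.4741
  x_4 = 0.1495·51 + 0.1043·13 + 0.1730·45 + 0.1029·84 + 1.1307·38 + 0.1658·27 + 0.1604·22 = 76.3827
  x_5 = 0.0698·51 + 0.1149·13 + 0.1212·45 + 0.1107·84 + 0.0879·38 + 1.1649·27 + 0.0772·22 = 56.2999
  x_6 = 0.0389·51 + 0.0496·13 + 0.0463·45 + 0.0766·84 + 0.1097·38 + 0.1201·27 + 1.0799·22 = 42.3209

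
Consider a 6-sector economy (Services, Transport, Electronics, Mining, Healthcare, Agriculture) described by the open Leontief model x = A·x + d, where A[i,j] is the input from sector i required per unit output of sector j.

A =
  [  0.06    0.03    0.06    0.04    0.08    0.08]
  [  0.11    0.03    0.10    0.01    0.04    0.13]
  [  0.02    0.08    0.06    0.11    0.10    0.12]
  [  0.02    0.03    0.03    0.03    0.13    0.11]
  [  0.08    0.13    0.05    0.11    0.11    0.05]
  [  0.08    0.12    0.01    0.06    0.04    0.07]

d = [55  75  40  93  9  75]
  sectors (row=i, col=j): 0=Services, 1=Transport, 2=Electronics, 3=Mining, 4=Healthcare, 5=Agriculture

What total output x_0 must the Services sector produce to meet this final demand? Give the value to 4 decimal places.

Form M = I − A:
  [  0.94   -0.03   -0.06   -0.04   -0.08   -0.08]
  [ -0.11    0.97   -0.10   -0.01   -0.04   -0.13]
  [ -0.02   -0.08    0.94   -0.11   -0.10   -0.12]
  [ -0.02   -0.03   -0.03    0.97   -0.13   -0.11]
  [ -0.08   -0.13   -0.05   -0.11    0.89   -0.05]
  [ -0.08   -0.12   -0.01   -0.06   -0.04    0.93]
Leontief inverse L = M⁻¹:
  [  1.0989    0.0777    0.0893    0.0792    0.1299    0.1333]
  [  0.1556    1.0852    0.1343    0.0556    0.0947    0.1941]
  [  0.0750    0.1451    1.1003    0.1607    0.1692    0.1968]
  [  0.0629    0.0839    0.0584    1.0713    0.1797    0.1611]
  [  0.1405    0.1931    0.0992    0.1618    1.1857    0.1348]
  [  0.1255    0.1620    0.0449    0.0918    0.0878    1.1301]
Total output x = L · d:
  x_0 = 1.0989·55 + 0.0777·75 + 0.0893·40 + 0.0792·93 + 0.1299·9 + 0.1333·75 = 88.3654
  x_1 = 0.1556·55 + 1.0852·75 + 0.1343·40 + 0.0556·93 + 0.0947·9 + 0.1941·75 = 115.8969
  x_2 = 0.0750·55 + 0.1451·75 + 1.1003·40 + 0.1607·93 + 0.1692·9 + 0.1968·75 = 90.2423
  x_3 = 0.0629·55 + 0.0839·75 + 0.0584·40 + 1.0713·93 + 0.1797·9 + 0.1611·75 = 125.4178
  x_4 = 0.1405·55 + 0.1931·75 + 0.0992·40 + 0.1618·93 + 1.1857·9 + 0.1348·75 = 62.0117
  x_5 = 0.1255·55 + 0.1620·75 + 0.0449·40 + 0.0918·93 + 0.0878·9 + 1.1301·75 = 114.9299

88.3654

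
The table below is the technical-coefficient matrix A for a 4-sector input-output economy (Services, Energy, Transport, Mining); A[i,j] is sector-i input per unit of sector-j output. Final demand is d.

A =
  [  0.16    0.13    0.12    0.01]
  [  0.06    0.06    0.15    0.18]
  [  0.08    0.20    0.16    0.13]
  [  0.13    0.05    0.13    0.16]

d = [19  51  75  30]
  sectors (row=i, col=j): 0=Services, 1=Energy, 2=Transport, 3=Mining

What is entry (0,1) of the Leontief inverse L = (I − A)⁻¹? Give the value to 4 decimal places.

Form M = I − A:
  [  0.84   -0.13   -0.12   -0.01]
  [ -0.06    0.94   -0.15   -0.18]
  [ -0.08   -0.20    0.84   -0.13]
  [ -0.13   -0.05   -0.13    0.84]
Leontief inverse L = M⁻¹:
  [  1.2444    0.2271    0.2338    0.0997]
  [  0.1542    1.1591    0.2743    0.2927]
  [  0.1910    0.3214    1.3177    0.2751]
  [  0.2313    0.1539    0.2564    1.2659]
Total output x = L · d:
  x_0 = 1.2444·19 + 0.2271·51 + 0.2338·75 + 0.0997·30 = 55.7483
  x_1 = 0.1542·19 + 1.1591·51 + 0.2743·75 + 0.2927·30 = 91.3959
  x_2 = 0.1910·19 + 0.3214·51 + 1.3177·75 + 0.2751·30 = 127.1047
  x_3 = 0.2313·19 + 0.1539·51 + 0.2564·75 + 1.2659·30 = 69.4532

L[0,1] = 0.2271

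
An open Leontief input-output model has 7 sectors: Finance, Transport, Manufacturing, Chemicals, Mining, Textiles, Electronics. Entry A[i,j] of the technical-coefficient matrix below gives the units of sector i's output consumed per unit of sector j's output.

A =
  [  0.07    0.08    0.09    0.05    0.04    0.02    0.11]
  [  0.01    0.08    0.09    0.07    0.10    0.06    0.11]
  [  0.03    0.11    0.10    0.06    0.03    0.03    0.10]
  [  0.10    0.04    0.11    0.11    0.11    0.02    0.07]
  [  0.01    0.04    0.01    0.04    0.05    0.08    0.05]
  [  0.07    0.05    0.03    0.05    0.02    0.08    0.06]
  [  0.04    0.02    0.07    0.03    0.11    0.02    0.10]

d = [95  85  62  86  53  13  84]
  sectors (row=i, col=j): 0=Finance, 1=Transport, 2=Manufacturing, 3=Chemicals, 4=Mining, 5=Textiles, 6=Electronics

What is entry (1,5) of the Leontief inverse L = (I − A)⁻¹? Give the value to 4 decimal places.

Form M = I − A:
  [  0.93   -0.08   -0.09   -0.05   -0.04   -0.02   -0.11]
  [ -0.01    0.92   -0.09   -0.07   -0.10   -0.06   -0.11]
  [ -0.03   -0.11    0.90   -0.06   -0.03   -0.03   -0.10]
  [ -0.10   -0.04   -0.11    0.89   -0.11   -0.02   -0.07]
  [ -0.01   -0.04   -0.01   -0.04    0.95   -0.08   -0.05]
  [ -0.07   -0.05   -0.03   -0.05   -0.02    0.92   -0.06]
  [ -0.04   -0.02   -0.07   -0.03   -0.11   -0.02    0.90]
Leontief inverse L = M⁻¹:
  [  1.1048    0.1296    0.1523    0.0961    0.0985    0.0521    0.1842]
  [  0.0475    1.1312    0.1523    0.1212    0.1636    0.1007    0.1862]
  [  0.0642    0.1606    1.1635    0.1082    0.0904    0.0638    0.1744]
  [  0.1457    0.0997    0.1834    1.1685    0.1769    0.0598    0.1551]
  [  0.0325    0.0652    0.0404    0.0671    1.0824    0.1038    0.0887]
  [  0.1017    0.0871    0.0760    0.0866    0.0626    1.1072    0.1155]
  [  0.0662    0.0566    0.1134    0.0645    0.1546    0.0488    1.1556]
Total output x = L · d:
  x_0 = 1.1048·95 + 0.1296·85 + 0.1523·62 + 0.0961·86 + 0.0985·53 + 0.0521·13 + 0.1842·84 = 155.0548
  x_1 = 0.0475·95 + 1.1312·85 + 0.1523·62 + 0.1212·86 + 0.1636·53 + 0.1007·13 + 0.1862·84 = 146.1485
  x_2 = 0.0642·95 + 0.1606·85 + 1.1635·62 + 0.1082·86 + 0.0904·53 + 0.0638·13 + 0.1744·84 = 121.4653
  x_3 = 0.1457·95 + 0.0997·85 + 0.1834·62 + 1.1685·86 + 0.1769·53 + 0.0598·13 + 0.1551·84 = 157.3634
  x_4 = 0.0325·95 + 0.0652·85 + 0.0404·62 + 0.0671·86 + 1.0824·53 + 0.1038·13 + 0.0887·84 = 83.0692
  x_5 = 0.1017·95 + 0.0871·85 + 0.0760·62 + 0.0866·86 + 0.0626·53 + 1.1072·13 + 0.1155·84 = 56.6406
  x_6 = 0.0662·95 + 0.0566·85 + 0.1134·62 + 0.0645·86 + 0.1546·53 + 0.0488·13 + 1.1556·84 = 129.5767

L[1,5] = 0.1007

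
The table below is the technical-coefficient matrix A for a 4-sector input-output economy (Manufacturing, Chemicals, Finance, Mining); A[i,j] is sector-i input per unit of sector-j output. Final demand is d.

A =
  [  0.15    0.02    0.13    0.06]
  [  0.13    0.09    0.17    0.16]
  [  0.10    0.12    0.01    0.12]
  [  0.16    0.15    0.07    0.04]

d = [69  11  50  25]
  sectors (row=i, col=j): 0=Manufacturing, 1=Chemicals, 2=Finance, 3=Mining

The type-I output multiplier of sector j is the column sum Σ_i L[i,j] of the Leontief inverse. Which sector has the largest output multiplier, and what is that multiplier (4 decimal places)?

Form M = I − A:
  [  0.85   -0.02   -0.13   -0.06]
  [ -0.13    0.91   -0.17   -0.16]
  [ -0.10   -0.12    0.99   -0.12]
  [ -0.16   -0.15   -0.07    0.96]
Leontief inverse L = M⁻¹:
  [  1.2293    0.0692    0.1812    0.1110]
  [  0.2559    1.1781    0.2532    0.2440]
  [  0.1865    0.1751    1.0771    0.1755]
  [  0.2585    0.2084    0.1483    1.1111]
Total output x = L · d:
  x_0 = 1.2293·69 + 0.0692·11 + 0.1812·50 + 0.1110·25 = 97.4130
  x_1 = 0.2559·69 + 1.1781·11 + 0.2532·50 + 0.2440·25 = 49.3740
  x_2 = 0.1865·69 + 0.1751·11 + 1.0771·50 + 0.1755·25 = 73.0346
  x_3 = 0.2585·69 + 0.2084·11 + 0.1483·50 + 1.1111·25 = 55.3173
Output multipliers (column sums of L):
  Manufacturing: 1.9301
  Chemicals: 1.6308
  Finance: 1.6597
  Mining: 1.6416

Manufacturing (1.9301)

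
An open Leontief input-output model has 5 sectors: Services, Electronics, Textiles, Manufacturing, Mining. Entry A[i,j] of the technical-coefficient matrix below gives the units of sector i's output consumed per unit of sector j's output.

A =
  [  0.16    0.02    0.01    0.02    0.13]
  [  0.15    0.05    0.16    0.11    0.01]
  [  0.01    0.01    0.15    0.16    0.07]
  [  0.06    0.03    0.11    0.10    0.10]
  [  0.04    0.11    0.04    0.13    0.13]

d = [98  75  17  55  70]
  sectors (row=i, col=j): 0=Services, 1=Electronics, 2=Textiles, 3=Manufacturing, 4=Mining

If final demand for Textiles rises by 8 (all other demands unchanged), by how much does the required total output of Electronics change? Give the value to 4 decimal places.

Form M = I − A:
  [  0.84   -0.02   -0.01   -0.02   -0.13]
  [ -0.15    0.95   -0.16   -0.11   -0.01]
  [ -0.01   -0.01    0.85   -0.16   -0.07]
  [ -0.06   -0.03   -0.11    0.90   -0.10]
  [ -0.04   -0.11   -0.04   -0.13    0.87]
Leontief inverse L = M⁻¹:
  [  1.2141    0.0505    0.0418    0.0685    0.1932]
  [  0.2124    1.0754    0.2335    0.1899    0.0847]
  [  0.0447    0.0369    1.2215    0.2419    0.1332]
  [  0.1046    0.0603    0.1725    1.1753    0.1653]
  [  0.1004    0.1490    0.1134    0.2139    1.1998]
Total output x = L · d:
  x_0 = 1.2141·98 + 0.0505·75 + 0.0418·17 + 0.0685·55 + 0.1932·70 = 140.7739
  x_1 = 0.2124·98 + 1.0754·75 + 0.2335·17 + 0.1899·55 + 0.0847·70 = 121.8119
  x_2 = 0.0447·98 + 0.0369·75 + 1.2215·17 + 0.2419·55 + 0.1332·70 = 50.5433
  x_3 = 0.1046·98 + 0.0603·75 + 0.1725·17 + 1.1753·55 + 0.1653·70 = 93.9219
  x_4 = 0.1004·98 + 0.1490·75 + 0.1134·17 + 0.2139·55 + 1.1998·70 = 118.6918
Δx_1 = L[1,2] · Δd_2 = 0.2335 · 8 = 1.8679

1.8679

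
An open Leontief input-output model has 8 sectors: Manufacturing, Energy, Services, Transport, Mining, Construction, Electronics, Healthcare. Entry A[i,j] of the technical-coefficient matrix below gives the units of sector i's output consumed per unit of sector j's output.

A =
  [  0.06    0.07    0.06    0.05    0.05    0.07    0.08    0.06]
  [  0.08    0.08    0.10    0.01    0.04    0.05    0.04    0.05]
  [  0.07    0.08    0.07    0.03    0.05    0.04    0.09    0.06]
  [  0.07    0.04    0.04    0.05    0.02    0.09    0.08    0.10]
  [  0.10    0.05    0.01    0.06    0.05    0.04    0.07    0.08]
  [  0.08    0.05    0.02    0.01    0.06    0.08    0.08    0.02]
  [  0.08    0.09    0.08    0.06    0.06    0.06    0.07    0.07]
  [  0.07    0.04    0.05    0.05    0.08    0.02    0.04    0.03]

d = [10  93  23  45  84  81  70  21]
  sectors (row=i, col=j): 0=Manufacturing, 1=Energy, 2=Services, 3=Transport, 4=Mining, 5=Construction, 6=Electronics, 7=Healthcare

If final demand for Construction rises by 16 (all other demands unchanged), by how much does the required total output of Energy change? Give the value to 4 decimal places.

1.5279

Form M = I − A:
  [  0.94   -0.07   -0.06   -0.05   -0.05   -0.07   -0.08   -0.06]
  [ -0.08    0.92   -0.10   -0.01   -0.04   -0.05   -0.04   -0.05]
  [ -0.07   -0.08    0.93   -0.03   -0.05   -0.04   -0.09   -0.06]
  [ -0.07   -0.04   -0.04    0.95   -0.02   -0.09   -0.08   -0.10]
  [ -0.10   -0.05   -0.01   -0.06    0.95   -0.04   -0.07   -0.08]
  [ -0.08   -0.05   -0.02   -0.01   -0.06    0.92   -0.08   -0.02]
  [ -0.08   -0.09   -0.08   -0.06   -0.06   -0.06    0.93   -0.07]
  [ -0.07   -0.04   -0.05   -0.05   -0.08   -0.02   -0.04    0.97]
Leontief inverse L = M⁻¹:
  [  1.1317    0.1309    0.1131    0.0872    0.0993    0.1229    0.1444    0.1139]
  [  0.1437    1.1364    0.1499    0.0419    0.0846    0.0955    0.0981    0.0971]
  [  0.1405    0.1416    1.1247    0.0672    0.0989    0.0906    0.1529    0.1136]
  [  0.1387    0.0976    0.0903    1.0866    0.0696    0.1416    0.1422    0.1501]
  [  0.1652    0.1044    0.0578    0.0967    1.0955    0.0891    0.1284    0.1306]
  [  0.1383    0.0998    0.0614    0.0401    0.1002    1.1239    0.1325    0.0626]
  [  0.1613    0.1593    0.1412    0.1023    0.1156    0.1195    1.1431    0.1320]
  [  0.1251    0.0859    0.0888    0.0805    0.1165    0.0602    0.0901    1.0742]
Total output x = L · d:
  x_0 = 1.1317·10 + 0.1309·93 + 0.1131·23 + 0.0872·45 + 0.0993·84 + 0.1229·81 + 0.1444·70 + 0.1139·21 = 60.8062
  x_1 = 0.1437·10 + 1.1364·93 + 0.1499·23 + 0.0419·45 + 0.0846·84 + 0.0955·81 + 0.0981·70 + 0.0971·21 = 136.1966
  x_2 = 0.1405·10 + 0.1416·93 + 1.1247·23 + 0.0672·45 + 0.0989·84 + 0.0906·81 + 0.1529·70 + 0.1136·21 = 72.2083
  x_3 = 0.1387·10 + 0.0976·93 + 0.0903·23 + 1.0866·45 + 0.0696·84 + 0.1416·81 + 0.1422·70 + 0.1501·21 = 91.8598
  x_4 = 0.1652·10 + 0.1044·93 + 0.0578·23 + 0.0967·45 + 1.0955·84 + 0.0891·81 + 0.1284·70 + 0.1306·21 = 128.0093
  x_5 = 0.1383·10 + 0.0998·93 + 0.0614·23 + 0.0401·45 + 0.1002·84 + 1.1239·81 + 0.1325·70 + 0.0626·21 = 123.9174
  x_6 = 0.1613·10 + 0.1593·93 + 0.1412·23 + 0.1023·45 + 0.1156·84 + 0.1195·81 + 1.1431·70 + 0.1320·21 = 126.4696
  x_7 = 0.1251·10 + 0.0859·93 + 0.0888·23 + 0.0805·45 + 0.1165·84 + 0.0602·81 + 0.0901·70 + 1.0742·21 = 58.4387
Δx_1 = L[1,5] · Δd_5 = 0.0955 · 16 = 1.5279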